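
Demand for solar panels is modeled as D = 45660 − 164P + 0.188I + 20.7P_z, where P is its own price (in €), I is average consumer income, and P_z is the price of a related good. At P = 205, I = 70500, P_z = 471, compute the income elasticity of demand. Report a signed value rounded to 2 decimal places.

0.38

At the given values, D = 45660 − 164(205) + 0.188(70500) + 20.7(471) = 35043.7.
∂D/∂I = 0.188.
E = (0.188) × (70500/35043.7) = 0.3782…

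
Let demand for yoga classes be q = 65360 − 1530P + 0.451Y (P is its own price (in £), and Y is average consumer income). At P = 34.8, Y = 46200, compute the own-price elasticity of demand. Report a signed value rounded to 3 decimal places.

At the given values, q = 65360 − 1530(34.8) + 0.451(46200) = 32952.2.
∂q/∂P = −1530.
E = (-1530) × (34.8/32952.2) = -1.61579…

-1.616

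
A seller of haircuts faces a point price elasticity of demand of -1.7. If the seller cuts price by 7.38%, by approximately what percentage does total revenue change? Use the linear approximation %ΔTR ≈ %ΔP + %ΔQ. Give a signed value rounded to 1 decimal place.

+5.2%

%ΔQ ≈ Ed × %ΔP = (-1.7) × (-7.38%) = +12.5460%
%ΔTR ≈ %ΔP + %ΔQ = (-7.38%) + (+12.5460%) = +5.1660%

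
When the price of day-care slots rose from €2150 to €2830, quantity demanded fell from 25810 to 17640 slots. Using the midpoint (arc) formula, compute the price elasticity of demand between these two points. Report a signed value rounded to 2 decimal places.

-1.38

%ΔQ = (17640 − 25810) / [(25810 + 17640)/2] = -8170/21725 = -0.376064…
%ΔP = (2830 − 2150) / [(2150 + 2830)/2] = 680/2490 = 0.273092…
Arc Ed = %ΔQ / %ΔP = (-8170/21725) / (680/2490) = -1.3770…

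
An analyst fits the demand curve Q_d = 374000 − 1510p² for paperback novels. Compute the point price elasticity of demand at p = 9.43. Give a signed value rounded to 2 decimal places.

dQ_d/dp = −2·1510·p = -28478.6. At p = 9.43, Q_d = 239723.401.
Ed = (dQ_d/dp)·(p/Q_d) = (-28478.6) × (9.43/239723.401) = -1.1202…

-1.12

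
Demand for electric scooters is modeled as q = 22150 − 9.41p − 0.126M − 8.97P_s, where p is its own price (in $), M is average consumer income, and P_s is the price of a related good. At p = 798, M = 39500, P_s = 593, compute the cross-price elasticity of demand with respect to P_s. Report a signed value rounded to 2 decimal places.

At the given values, q = 22150 − 9.41(798) − 0.126(39500) − 8.97(593) = 4344.61.
∂q/∂P_s = -8.97.
E = (-8.97) × (593/4344.61) = -1.2243…

-1.22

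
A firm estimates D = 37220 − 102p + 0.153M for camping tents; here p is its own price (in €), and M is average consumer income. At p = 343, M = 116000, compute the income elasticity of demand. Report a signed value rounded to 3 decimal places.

0.888

At the given values, D = 37220 − 102(343) + 0.153(116000) = 19982.
∂D/∂M = 0.153.
E = (0.153) × (116000/19982) = 0.88819…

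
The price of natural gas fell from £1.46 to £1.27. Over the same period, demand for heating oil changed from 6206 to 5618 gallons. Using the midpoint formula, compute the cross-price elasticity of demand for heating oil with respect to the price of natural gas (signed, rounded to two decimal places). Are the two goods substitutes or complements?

0.71; substitutes

%ΔQ_{heating oil} = (5618 − 6206)/avg = -588/5912 = -0.099458…
%ΔP_{natural gas} = (1.27 − 1.46)/avg = -0.19/1.365 = -0.139194…
E_cross = (-588/5912) / (-0.19/1.365) = 0.7145…
E_cross > 0 ⇒ the goods are substitutes.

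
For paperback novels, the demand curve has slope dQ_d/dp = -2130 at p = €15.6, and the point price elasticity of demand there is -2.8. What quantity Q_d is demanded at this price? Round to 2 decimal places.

11867.14

Ed = (dQ_d/dp)·(p/Q_d) ⇒ Q_d = (dQ_d/dp)·p/Ed = (-2130)·15.6/(-2.8) = 11867.1428…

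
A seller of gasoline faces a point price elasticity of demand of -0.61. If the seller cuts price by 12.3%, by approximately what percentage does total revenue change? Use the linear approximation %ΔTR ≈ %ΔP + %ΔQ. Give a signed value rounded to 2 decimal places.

%ΔQ ≈ Ed × %ΔP = (-0.61) × (-12.3%) = +7.5030%
%ΔTR ≈ %ΔP + %ΔQ = (-12.3%) + (+7.5030%) = -4.7970%

-4.80%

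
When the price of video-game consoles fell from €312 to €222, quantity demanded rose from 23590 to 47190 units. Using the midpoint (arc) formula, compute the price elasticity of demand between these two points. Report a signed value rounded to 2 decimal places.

%ΔQ = (47190 − 23590) / [(23590 + 47190)/2] = 23600/35390 = 0.666855…
%ΔP = (222 − 312) / [(312 + 222)/2] = -90/267 = -0.337078…
Arc Ed = %ΔQ / %ΔP = (23600/35390) / (-90/267) = -1.9783…

-1.98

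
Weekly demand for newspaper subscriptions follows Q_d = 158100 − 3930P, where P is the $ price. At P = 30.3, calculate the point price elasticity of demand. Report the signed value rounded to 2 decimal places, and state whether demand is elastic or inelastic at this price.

-3.05; elastic

dQ_d/dP = −3930. At P = 30.3, Q_d = 158100 − 3930(30.3) = 39021.
Ed = (dQ_d/dP)·(P/Q_d) = −3930 × (30.3/39021) = -3.0516…
|Ed| = 3.05 > 1, so demand is elastic.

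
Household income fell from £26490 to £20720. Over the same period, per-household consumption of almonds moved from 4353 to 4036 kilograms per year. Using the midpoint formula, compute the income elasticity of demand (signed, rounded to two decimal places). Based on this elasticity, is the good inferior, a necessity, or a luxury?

%ΔQ = (4036 − 4353)/[( 4353 + 4036)/2] = -317/4194.5 = -0.075575…
%ΔIncome = (20720 − 26490)/[( 26490 + 20720)/2] = -5770/23605 = -0.244439…
E_income = (-317/4194.5) / (-5770/23605) = 0.3091…
0 < E_income < 1 ⇒ normal good, necessity.

0.31; necessity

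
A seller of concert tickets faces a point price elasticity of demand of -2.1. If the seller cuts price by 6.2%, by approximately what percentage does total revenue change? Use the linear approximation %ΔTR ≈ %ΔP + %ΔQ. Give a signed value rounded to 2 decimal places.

%ΔQ ≈ Ed × %ΔP = (-2.1) × (-6.2%) = +13.0200%
%ΔTR ≈ %ΔP + %ΔQ = (-6.2%) + (+13.0200%) = +6.8200%

+6.82%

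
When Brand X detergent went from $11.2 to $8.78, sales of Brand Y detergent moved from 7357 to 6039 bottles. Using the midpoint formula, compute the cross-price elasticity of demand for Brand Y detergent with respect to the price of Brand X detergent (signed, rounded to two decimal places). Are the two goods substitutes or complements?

%ΔQ_{Brand Y detergent} = (6039 − 7357)/avg = -1318/6698 = -0.196775…
%ΔP_{Brand X detergent} = (8.78 − 11.2)/avg = -2.42/9.99 = -0.242242…
E_cross = (-1318/6698) / (-2.42/9.99) = 0.8123…
E_cross > 0 ⇒ the goods are substitutes.

0.81; substitutes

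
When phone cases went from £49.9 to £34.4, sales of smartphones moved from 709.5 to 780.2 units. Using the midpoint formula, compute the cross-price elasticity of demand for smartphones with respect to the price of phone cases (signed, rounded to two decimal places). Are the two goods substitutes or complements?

-0.26; complements

%ΔQ_{smartphones} = (780.2 − 709.5)/avg = 70.7/744.85 = 0.094918…
%ΔP_{phone cases} = (34.4 − 49.9)/avg = -15.5/42.15 = -0.367734…
E_cross = (70.7/744.85) / (-15.5/42.15) = -0.2581…
E_cross < 0 ⇒ the goods are complements.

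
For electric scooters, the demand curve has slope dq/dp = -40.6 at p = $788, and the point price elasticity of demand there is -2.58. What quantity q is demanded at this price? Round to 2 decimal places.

12400.31

Ed = (dq/dp)·(p/q) ⇒ q = (dq/dp)·p/Ed = (-40.6)·788/(-2.58) = 12400.3100…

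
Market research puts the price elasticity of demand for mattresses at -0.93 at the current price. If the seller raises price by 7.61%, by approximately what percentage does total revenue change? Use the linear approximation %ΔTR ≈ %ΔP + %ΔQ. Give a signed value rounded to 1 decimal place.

+0.5%

%ΔQ ≈ Ed × %ΔP = (-0.93) × (+7.61%) = -7.0773%
%ΔTR ≈ %ΔP + %ΔQ = (+7.61%) + (-7.0773%) = +0.5327%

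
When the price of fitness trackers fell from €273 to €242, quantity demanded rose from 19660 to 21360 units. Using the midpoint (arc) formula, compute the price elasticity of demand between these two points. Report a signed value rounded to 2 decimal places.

%ΔQ = (21360 − 19660) / [(19660 + 21360)/2] = 1700/20510 = 0.082886…
%ΔP = (242 − 273) / [(273 + 242)/2] = -31/257.5 = -0.120388…
Arc Ed = %ΔQ / %ΔP = (1700/20510) / (-31/257.5) = -0.6884…

-0.69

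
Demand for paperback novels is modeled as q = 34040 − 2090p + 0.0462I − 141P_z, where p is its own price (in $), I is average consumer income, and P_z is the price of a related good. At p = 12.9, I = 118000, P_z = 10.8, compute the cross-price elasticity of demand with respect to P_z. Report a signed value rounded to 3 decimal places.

At the given values, q = 34040 − 2090(12.9) + 0.0462(118000) − 141(10.8) = 11007.8.
∂q/∂P_z = -141.
E = (-141) × (10.8/11007.8) = -0.13833…

-0.138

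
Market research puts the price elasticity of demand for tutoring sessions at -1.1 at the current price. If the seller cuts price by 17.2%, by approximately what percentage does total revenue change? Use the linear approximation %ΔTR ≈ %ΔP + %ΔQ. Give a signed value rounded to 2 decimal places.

+1.72%

%ΔQ ≈ Ed × %ΔP = (-1.1) × (-17.2%) = +18.9200%
%ΔTR ≈ %ΔP + %ΔQ = (-17.2%) + (+18.9200%) = +1.7200%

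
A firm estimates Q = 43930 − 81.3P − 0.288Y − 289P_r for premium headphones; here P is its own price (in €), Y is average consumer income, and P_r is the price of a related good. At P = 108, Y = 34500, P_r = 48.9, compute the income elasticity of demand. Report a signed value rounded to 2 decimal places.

-0.90

At the given values, Q = 43930 − 81.3(108) − 0.288(34500) − 289(48.9) = 11081.5.
∂Q/∂Y = -0.288.
E = (-0.288) × (34500/11081.5) = -0.8966…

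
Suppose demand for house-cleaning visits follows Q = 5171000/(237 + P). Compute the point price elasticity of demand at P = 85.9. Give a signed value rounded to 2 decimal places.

-0.27

dQ/dP = −5171000/(237 + P)² = -49.5951. At P = 85.9, Q = 16014.2.
Ed = (dQ/dP)·(P/Q) = (-49.5951) × (85.9/16014.2) = -0.2660…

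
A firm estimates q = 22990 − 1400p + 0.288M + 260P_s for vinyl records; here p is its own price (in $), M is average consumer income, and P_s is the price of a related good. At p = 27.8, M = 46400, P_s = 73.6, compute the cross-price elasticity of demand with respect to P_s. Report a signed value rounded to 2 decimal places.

At the given values, q = 22990 − 1400(27.8) + 0.288(46400) + 260(73.6) = 16569.2.
∂q/∂P_s = 260.
E = (260) × (73.6/16569.2) = 1.1549…

1.15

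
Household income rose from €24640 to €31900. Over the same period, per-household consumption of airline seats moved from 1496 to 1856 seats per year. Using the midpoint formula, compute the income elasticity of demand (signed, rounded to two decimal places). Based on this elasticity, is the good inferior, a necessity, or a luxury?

%ΔQ = (1856 − 1496)/[( 1496 + 1856)/2] = 360/1676 = 0.214797…
%ΔIncome = (31900 − 24640)/[( 24640 + 31900)/2] = 7260/28270 = 0.256809…
E_income = (360/1676) / (7260/28270) = 0.8364…
0 < E_income < 1 ⇒ normal good, necessity.

0.84; necessity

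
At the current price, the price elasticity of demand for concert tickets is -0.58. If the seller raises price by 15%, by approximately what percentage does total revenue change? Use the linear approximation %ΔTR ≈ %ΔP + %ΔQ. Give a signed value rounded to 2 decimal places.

%ΔQ ≈ Ed × %ΔP = (-0.58) × (+15%) = -8.7000%
%ΔTR ≈ %ΔP + %ΔQ = (+15%) + (-8.7000%) = +6.3000%

+6.30%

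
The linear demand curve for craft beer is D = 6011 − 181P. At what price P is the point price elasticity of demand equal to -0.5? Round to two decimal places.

Ed = −181P/(6011 − 181P). Set this equal to -0.5:
181P = 0.5·(6011 − 181P) ⇒ 181P(1 + 0.5) = 0.5·6011
P = 0.5·6011 / (181·1.5) = 11.0699…

11.07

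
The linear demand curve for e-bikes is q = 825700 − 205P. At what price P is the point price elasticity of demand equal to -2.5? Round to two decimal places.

Ed = −205P/(825700 − 205P). Set this equal to -2.5:
205P = 2.5·(825700 − 205P) ⇒ 205P(1 + 2.5) = 2.5·825700
P = 2.5·825700 / (205·3.5) = 2877.0034…

2877.00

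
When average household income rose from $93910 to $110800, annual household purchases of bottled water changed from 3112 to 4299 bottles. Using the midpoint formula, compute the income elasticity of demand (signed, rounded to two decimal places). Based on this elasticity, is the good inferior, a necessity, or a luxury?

1.94; luxury

%ΔQ = (4299 − 3112)/[( 3112 + 4299)/2] = 1187/3705.5 = 0.320334…
%ΔIncome = (110800 − 93910)/[( 93910 + 110800)/2] = 16890/102355 = 0.165013…
E_income = (1187/3705.5) / (16890/102355) = 1.9412…
E_income > 1 ⇒ normal good, luxury.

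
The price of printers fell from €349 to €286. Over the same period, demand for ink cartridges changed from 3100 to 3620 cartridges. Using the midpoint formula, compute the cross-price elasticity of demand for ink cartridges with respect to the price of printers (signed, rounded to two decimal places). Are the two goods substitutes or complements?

%ΔQ_{ink cartridges} = (3620 − 3100)/avg = 520/3360 = 0.154761…
%ΔP_{printers} = (286 − 349)/avg = -63/317.5 = -0.198425…
E_cross = (520/3360) / (-63/317.5) = -0.7799…
E_cross < 0 ⇒ the goods are complements.

-0.78; complements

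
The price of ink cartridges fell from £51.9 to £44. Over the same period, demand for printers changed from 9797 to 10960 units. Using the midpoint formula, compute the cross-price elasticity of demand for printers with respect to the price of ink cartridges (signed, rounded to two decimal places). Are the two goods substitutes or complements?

-0.68; complements

%ΔQ_{printers} = (10960 − 9797)/avg = 1163/10378.5 = 0.112058…
%ΔP_{ink cartridges} = (44 − 51.9)/avg = -7.9/47.95 = -0.164754…
E_cross = (1163/10378.5) / (-7.9/47.95) = -0.6801…
E_cross < 0 ⇒ the goods are complements.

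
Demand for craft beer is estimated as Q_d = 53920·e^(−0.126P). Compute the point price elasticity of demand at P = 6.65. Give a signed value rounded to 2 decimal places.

-0.84

dQ_d/dP = −0.126·Q_d = -2939.17. At P = 6.65, Q_d = 23326.8.
Ed = (dQ_d/dP)·(P/Q_d) = (-2939.17) × (6.65/23326.8) = -0.8379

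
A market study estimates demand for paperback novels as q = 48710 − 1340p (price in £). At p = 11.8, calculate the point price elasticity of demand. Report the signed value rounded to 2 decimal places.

-0.48

dq/dp = −1340. At p = 11.8, q = 48710 − 1340(11.8) = 32898.
Ed = (dq/dp)·(p/q) = −1340 × (11.8/32898) = -0.4806…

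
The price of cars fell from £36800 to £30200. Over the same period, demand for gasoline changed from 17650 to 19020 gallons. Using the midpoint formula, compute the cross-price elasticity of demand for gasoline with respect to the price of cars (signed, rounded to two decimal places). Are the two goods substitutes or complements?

%ΔQ_{gasoline} = (19020 − 17650)/avg = 1370/18335 = 0.074720…
%ΔP_{cars} = (30200 − 36800)/avg = -6600/33500 = -0.197014…
E_cross = (1370/18335) / (-6600/33500) = -0.3792…
E_cross < 0 ⇒ the goods are complements.

-0.38; complements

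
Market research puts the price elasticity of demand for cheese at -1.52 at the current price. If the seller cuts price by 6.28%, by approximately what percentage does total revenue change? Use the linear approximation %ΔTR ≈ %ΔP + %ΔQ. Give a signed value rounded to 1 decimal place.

+3.3%

%ΔQ ≈ Ed × %ΔP = (-1.52) × (-6.28%) = +9.5456%
%ΔTR ≈ %ΔP + %ΔQ = (-6.28%) + (+9.5456%) = +3.2656%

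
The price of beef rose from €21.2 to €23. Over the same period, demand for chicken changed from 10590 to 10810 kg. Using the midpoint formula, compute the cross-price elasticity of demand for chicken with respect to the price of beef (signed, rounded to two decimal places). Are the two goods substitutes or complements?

0.25; substitutes

%ΔQ_{chicken} = (10810 − 10590)/avg = 220/10700 = 0.020560…
%ΔP_{beef} = (23 − 21.2)/avg = 1.8/22.1 = 0.081447…
E_cross = (220/10700) / (1.8/22.1) = 0.2524…
E_cross > 0 ⇒ the goods are substitutes.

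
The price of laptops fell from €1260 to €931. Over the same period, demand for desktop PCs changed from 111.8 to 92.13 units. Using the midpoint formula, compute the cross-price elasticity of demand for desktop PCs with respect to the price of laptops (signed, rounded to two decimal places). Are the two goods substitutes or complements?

0.64; substitutes

%ΔQ_{desktop PCs} = (92.13 − 111.8)/avg = -19.67/101.965 = -0.192909…
%ΔP_{laptops} = (931 − 1260)/avg = -329/1095.5 = -0.300319…
E_cross = (-19.67/101.965) / (-329/1095.5) = 0.6423…
E_cross > 0 ⇒ the goods are substitutes.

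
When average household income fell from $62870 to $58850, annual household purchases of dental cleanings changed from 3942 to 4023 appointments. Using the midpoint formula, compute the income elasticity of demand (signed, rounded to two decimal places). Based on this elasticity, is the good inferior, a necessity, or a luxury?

%ΔQ = (4023 − 3942)/[( 3942 + 4023)/2] = 81/3982.5 = 0.020338…
%ΔIncome = (58850 − 62870)/[( 62870 + 58850)/2] = -4020/60860 = -0.066053…
E_income = (81/3982.5) / (-4020/60860) = -0.3079…
E_income < 0 ⇒ inferior good.

-0.31; inferior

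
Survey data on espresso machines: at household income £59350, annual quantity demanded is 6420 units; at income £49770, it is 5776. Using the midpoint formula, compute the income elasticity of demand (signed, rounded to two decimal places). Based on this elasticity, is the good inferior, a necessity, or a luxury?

0.60; necessity

%ΔQ = (5776 − 6420)/[( 6420 + 5776)/2] = -644/6098 = -0.105608…
%ΔIncome = (49770 − 59350)/[( 59350 + 49770)/2] = -9580/54560 = -0.175586…
E_income = (-644/6098) / (-9580/54560) = 0.6014…
0 < E_income < 1 ⇒ normal good, necessity.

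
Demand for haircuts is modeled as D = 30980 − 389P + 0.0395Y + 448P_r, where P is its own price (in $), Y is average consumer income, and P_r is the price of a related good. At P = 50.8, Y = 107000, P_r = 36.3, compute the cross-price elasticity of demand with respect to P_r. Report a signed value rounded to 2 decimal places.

At the given values, D = 30980 − 389(50.8) + 0.0395(107000) + 448(36.3) = 31707.7.
∂D/∂P_r = 448.
E = (448) × (36.3/31707.7) = 0.5128…

0.51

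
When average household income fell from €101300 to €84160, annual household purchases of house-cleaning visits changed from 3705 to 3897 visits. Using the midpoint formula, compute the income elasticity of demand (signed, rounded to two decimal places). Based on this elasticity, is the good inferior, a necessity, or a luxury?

-0.27; inferior

%ΔQ = (3897 − 3705)/[( 3705 + 3897)/2] = 192/3801 = 0.050513…
%ΔIncome = (84160 − 101300)/[( 101300 + 84160)/2] = -17140/92730 = -0.184837…
E_income = (192/3801) / (-17140/92730) = -0.2732…
E_income < 0 ⇒ inferior good.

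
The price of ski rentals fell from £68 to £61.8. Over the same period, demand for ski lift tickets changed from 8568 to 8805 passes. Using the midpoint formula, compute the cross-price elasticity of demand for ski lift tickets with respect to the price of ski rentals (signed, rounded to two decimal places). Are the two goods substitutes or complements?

%ΔQ_{ski lift tickets} = (8805 − 8568)/avg = 237/8686.5 = 0.027283…
%ΔP_{ski rentals} = (61.8 − 68)/avg = -6.2/64.9 = -0.095531…
E_cross = (237/8686.5) / (-6.2/64.9) = -0.2855…
E_cross < 0 ⇒ the goods are complements.

-0.29; complements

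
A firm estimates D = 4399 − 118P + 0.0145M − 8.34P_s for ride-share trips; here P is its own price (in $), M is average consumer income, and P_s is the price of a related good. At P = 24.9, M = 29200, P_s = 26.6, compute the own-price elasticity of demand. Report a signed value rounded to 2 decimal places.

At the given values, D = 4399 − 118(24.9) + 0.0145(29200) − 8.34(26.6) = 1662.356.
∂D/∂P = −118.
E = (-118) × (24.9/1662.356) = -1.7674…

-1.77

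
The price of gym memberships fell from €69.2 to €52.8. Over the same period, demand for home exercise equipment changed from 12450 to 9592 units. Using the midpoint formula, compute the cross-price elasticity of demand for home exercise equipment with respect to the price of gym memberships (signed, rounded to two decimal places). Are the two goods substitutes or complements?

%ΔQ_{home exercise equipment} = (9592 − 12450)/avg = -2858/11021 = -0.259323…
%ΔP_{gym memberships} = (52.8 − 69.2)/avg = -16.4/61 = -0.268852…
E_cross = (-2858/11021) / (-16.4/61) = 0.9645…
E_cross > 0 ⇒ the goods are substitutes.

0.96; substitutes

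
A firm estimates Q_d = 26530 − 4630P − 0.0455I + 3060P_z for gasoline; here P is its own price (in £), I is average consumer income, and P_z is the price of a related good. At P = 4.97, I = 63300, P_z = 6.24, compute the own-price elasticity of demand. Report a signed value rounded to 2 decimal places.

At the given values, Q_d = 26530 − 4630(4.97) − 0.0455(63300) + 3060(6.24) = 19733.15.
∂Q_d/∂P = −4630.
E = (-4630) × (4.97/19733.15) = -1.1661…

-1.17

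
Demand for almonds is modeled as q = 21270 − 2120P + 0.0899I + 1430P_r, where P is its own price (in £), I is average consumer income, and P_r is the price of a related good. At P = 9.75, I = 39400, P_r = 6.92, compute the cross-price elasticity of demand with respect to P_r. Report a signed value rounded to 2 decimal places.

0.70

At the given values, q = 21270 − 2120(9.75) + 0.0899(39400) + 1430(6.92) = 14037.66.
∂q/∂P_r = 1430.
E = (1430) × (6.92/14037.66) = 0.7049…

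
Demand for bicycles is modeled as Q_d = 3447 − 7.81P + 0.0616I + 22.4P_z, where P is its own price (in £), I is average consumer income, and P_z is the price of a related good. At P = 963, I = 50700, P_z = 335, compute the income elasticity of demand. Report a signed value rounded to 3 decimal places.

At the given values, Q_d = 3447 − 7.81(963) + 0.0616(50700) + 22.4(335) = 6553.09.
∂Q_d/∂I = 0.0616.
E = (0.0616) × (50700/6553.09) = 0.47658…

0.477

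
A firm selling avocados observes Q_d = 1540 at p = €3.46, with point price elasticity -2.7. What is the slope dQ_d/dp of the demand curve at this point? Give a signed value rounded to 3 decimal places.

-1201.734

Ed = (dQ_d/dp)·(p/Q_d) ⇒ dQ_d/dp = Ed·Q_d/p = (-2.7)·1540/3.46 = -1201.73410…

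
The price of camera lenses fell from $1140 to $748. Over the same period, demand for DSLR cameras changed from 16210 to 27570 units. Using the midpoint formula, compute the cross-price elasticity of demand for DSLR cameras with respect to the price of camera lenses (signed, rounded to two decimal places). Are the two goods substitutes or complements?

-1.25; complements

%ΔQ_{DSLR cameras} = (27570 − 16210)/avg = 11360/21890 = 0.518958…
%ΔP_{camera lenses} = (748 − 1140)/avg = -392/944 = -0.415254…
E_cross = (11360/21890) / (-392/944) = -1.2497…
E_cross < 0 ⇒ the goods are complements.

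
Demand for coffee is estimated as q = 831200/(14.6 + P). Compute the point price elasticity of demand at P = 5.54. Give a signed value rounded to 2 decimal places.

-0.28

dq/dP = −831200/(14.6 + P)² = -2049.21. At P = 5.54, q = 41271.1.
Ed = (dq/dP)·(P/q) = (-2049.21) × (5.54/41271.1) = -0.2750…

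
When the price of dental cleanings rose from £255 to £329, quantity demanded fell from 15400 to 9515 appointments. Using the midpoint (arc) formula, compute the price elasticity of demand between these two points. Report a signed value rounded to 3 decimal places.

%ΔQ = (9515 − 15400) / [(15400 + 9515)/2] = -5885/12457.5 = -0.472406…
%ΔP = (329 − 255) / [(255 + 329)/2] = 74/292 = 0.253424…
Arc Ed = %ΔQ / %ΔP = (-5885/12457.5) / (74/292) = -1.86408…

-1.864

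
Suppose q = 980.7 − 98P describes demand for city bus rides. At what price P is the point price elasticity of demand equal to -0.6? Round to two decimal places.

3.75

Ed = −98P/(980.7 − 98P). Set this equal to -0.6:
98P = 0.6·(980.7 − 98P) ⇒ 98P(1 + 0.6) = 0.6·980.7
P = 0.6·980.7 / (98·1.6) = 3.7526…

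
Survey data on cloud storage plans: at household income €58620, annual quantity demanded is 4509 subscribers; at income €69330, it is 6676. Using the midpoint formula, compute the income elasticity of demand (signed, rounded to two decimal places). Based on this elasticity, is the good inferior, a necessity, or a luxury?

2.31; luxury

%ΔQ = (6676 − 4509)/[( 4509 + 6676)/2] = 2167/5592.5 = 0.387483…
%ΔIncome = (69330 − 58620)/[( 58620 + 69330)/2] = 10710/63975 = 0.167409…
E_income = (2167/5592.5) / (10710/63975) = 2.3145…
E_income > 1 ⇒ normal good, luxury.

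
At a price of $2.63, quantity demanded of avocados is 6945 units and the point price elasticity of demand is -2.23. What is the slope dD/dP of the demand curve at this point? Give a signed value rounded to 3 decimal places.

-5888.726

Ed = (dD/dP)·(P/D) ⇒ dD/dP = Ed·D/P = (-2.23)·6945/2.63 = -5888.72623…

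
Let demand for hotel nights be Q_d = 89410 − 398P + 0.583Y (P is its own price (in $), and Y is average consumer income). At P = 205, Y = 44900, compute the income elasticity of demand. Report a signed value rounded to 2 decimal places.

At the given values, Q_d = 89410 − 398(205) + 0.583(44900) = 33996.7.
∂Q_d/∂Y = 0.583.
E = (0.583) × (44900/33996.7) = 0.7699…

0.77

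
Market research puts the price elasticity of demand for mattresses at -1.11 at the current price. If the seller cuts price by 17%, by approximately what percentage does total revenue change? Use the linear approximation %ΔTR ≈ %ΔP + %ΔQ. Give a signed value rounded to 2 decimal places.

+1.87%

%ΔQ ≈ Ed × %ΔP = (-1.11) × (-17%) = +18.8700%
%ΔTR ≈ %ΔP + %ΔQ = (-17%) + (+18.8700%) = +1.8700%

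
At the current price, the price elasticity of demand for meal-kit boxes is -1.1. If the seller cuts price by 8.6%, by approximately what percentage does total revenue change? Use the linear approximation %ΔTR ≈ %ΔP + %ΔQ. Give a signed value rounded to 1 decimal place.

+0.9%

%ΔQ ≈ Ed × %ΔP = (-1.1) × (-8.6%) = +9.4600%
%ΔTR ≈ %ΔP + %ΔQ = (-8.6%) + (+9.4600%) = +0.8600%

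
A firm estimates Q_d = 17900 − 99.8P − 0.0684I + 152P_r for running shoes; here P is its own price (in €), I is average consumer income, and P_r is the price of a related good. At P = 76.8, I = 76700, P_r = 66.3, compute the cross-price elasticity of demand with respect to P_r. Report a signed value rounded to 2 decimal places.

At the given values, Q_d = 17900 − 99.8(76.8) − 0.0684(76700) + 152(66.3) = 15066.68.
∂Q_d/∂P_r = 152.
E = (152) × (66.3/15066.68) = 0.6688…

0.67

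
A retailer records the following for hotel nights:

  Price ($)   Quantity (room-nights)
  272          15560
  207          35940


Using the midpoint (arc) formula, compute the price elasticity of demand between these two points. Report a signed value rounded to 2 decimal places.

%ΔQ = (35940 − 15560) / [(15560 + 35940)/2] = 20380/25750 = 0.791456…
%ΔP = (207 − 272) / [(272 + 207)/2] = -65/239.5 = -0.271398…
Arc Ed = %ΔQ / %ΔP = (20380/25750) / (-65/239.5) = -2.9162…

-2.92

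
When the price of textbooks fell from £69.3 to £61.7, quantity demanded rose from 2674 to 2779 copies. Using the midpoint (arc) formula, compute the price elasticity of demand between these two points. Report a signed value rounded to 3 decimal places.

-0.332

%ΔQ = (2779 − 2674) / [(2674 + 2779)/2] = 105/2726.5 = 0.038510…
%ΔP = (61.7 − 69.3) / [(69.3 + 61.7)/2] = -7.6/65.5 = -0.116030…
Arc Ed = %ΔQ / %ΔP = (105/2726.5) / (-7.6/65.5) = -0.33190…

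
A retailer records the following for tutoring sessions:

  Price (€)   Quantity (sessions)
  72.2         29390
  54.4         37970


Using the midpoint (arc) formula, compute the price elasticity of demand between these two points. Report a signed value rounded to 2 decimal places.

%ΔQ = (37970 − 29390) / [(29390 + 37970)/2] = 8580/33680 = 0.254750…
%ΔP = (54.4 − 72.2) / [(72.2 + 54.4)/2] = -17.8/63.3 = -0.281200…
Arc Ed = %ΔQ / %ΔP = (8580/33680) / (-17.8/63.3) = -0.9059…

-0.91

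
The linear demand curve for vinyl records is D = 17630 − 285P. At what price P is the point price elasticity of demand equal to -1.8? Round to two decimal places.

Ed = −285P/(17630 − 285P). Set this equal to -1.8:
285P = 1.8·(17630 − 285P) ⇒ 285P(1 + 1.8) = 1.8·17630
P = 1.8·17630 / (285·2.8) = 39.7669…

39.77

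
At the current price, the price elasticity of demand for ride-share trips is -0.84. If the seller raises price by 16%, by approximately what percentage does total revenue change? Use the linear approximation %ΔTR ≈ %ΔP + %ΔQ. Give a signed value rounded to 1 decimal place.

%ΔQ ≈ Ed × %ΔP = (-0.84) × (+16%) = -13.4400%
%ΔTR ≈ %ΔP + %ΔQ = (+16%) + (-13.4400%) = +2.5600%

+2.6%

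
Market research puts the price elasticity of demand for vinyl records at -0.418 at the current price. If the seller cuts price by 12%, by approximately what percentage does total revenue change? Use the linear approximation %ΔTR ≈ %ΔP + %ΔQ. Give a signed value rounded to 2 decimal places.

%ΔQ ≈ Ed × %ΔP = (-0.418) × (-12%) = +5.0160%
%ΔTR ≈ %ΔP + %ΔQ = (-12%) + (+5.0160%) = -6.9840%

-6.98%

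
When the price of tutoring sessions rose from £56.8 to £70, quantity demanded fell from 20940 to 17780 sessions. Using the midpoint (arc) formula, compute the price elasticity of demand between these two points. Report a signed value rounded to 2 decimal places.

%ΔQ = (17780 − 20940) / [(20940 + 17780)/2] = -3160/19360 = -0.163223…
%ΔP = (70 − 56.8) / [(56.8 + 70)/2] = 13.2/63.4 = 0.208201…
Arc Ed = %ΔQ / %ΔP = (-3160/19360) / (13.2/63.4) = -0.7839…

-0.78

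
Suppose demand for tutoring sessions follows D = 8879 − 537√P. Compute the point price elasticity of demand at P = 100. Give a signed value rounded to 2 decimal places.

-0.77

dD/dP = −537/(2√P) = -26.85. At P = 100, D = 3509.
Ed = (dD/dP)·(P/D) = (-26.85) × (100/3509) = -0.7651…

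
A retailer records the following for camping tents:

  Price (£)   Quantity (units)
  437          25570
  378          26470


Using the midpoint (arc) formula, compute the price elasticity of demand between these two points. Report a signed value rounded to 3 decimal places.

-0.239

%ΔQ = (26470 − 25570) / [(25570 + 26470)/2] = 900/26020 = 0.034588…
%ΔP = (378 − 437) / [(437 + 378)/2] = -59/407.5 = -0.144785…
Arc Ed = %ΔQ / %ΔP = (900/26020) / (-59/407.5) = -0.23889…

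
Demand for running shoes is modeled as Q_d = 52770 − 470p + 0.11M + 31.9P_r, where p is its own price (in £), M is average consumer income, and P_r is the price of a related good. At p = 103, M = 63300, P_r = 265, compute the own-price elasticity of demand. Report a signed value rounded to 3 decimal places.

-2.448

At the given values, Q_d = 52770 − 470(103) + 0.11(63300) + 31.9(265) = 19776.5.
∂Q_d/∂p = −470.
E = (-470) × (103/19776.5) = -2.44785…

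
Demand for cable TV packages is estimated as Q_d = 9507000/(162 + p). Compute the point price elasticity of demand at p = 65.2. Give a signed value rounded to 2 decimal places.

dQ_d/dp = −9507000/(162 + p)² = -184.173. At p = 65.2, Q_d = 41844.2.
Ed = (dQ_d/dp)·(p/Q_d) = (-184.173) × (65.2/41844.2) = -0.2869…

-0.29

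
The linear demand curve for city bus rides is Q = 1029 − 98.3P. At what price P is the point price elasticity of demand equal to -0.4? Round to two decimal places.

2.99

Ed = −98.3P/(1029 − 98.3P). Set this equal to -0.4:
98.3P = 0.4·(1029 − 98.3P) ⇒ 98.3P(1 + 0.4) = 0.4·1029
P = 0.4·1029 / (98.3·1.4) = 2.9908…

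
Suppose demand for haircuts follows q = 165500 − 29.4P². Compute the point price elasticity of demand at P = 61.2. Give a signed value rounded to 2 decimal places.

-3.98

dq/dP = −2·29.4·P = -3598.56. At P = 61.2, q = 55384.064.
Ed = (dq/dP)·(P/q) = (-3598.56) × (61.2/55384.064) = -3.9764…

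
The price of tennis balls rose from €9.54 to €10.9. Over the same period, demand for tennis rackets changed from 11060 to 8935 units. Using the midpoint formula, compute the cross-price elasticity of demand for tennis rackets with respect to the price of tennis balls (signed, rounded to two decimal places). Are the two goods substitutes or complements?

-1.60; complements

%ΔQ_{tennis rackets} = (8935 − 11060)/avg = -2125/9997.5 = -0.212553…
%ΔP_{tennis balls} = (10.9 − 9.54)/avg = 1.36/10.22 = 0.133072…
E_cross = (-2125/9997.5) / (1.36/10.22) = -1.5972…
E_cross < 0 ⇒ the goods are complements.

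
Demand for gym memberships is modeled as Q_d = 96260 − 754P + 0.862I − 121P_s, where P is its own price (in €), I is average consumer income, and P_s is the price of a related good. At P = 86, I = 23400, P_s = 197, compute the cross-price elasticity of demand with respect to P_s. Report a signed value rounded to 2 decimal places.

At the given values, Q_d = 96260 − 754(86) + 0.862(23400) − 121(197) = 27749.8.
∂Q_d/∂P_s = -121.
E = (-121) × (197/27749.8) = -0.8589…

-0.86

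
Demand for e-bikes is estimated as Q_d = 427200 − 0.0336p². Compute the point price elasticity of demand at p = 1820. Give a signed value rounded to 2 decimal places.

-0.70

dQ_d/dp = −2·0.0336·p = -122.304. At p = 1820, Q_d = 315903.36.
Ed = (dQ_d/dp)·(p/Q_d) = (-122.304) × (1820/315903.36) = -0.7046…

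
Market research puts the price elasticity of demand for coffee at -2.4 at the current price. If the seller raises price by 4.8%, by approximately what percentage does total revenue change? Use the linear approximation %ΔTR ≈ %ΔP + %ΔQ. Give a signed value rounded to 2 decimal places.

-6.72%

%ΔQ ≈ Ed × %ΔP = (-2.4) × (+4.8%) = -11.5200%
%ΔTR ≈ %ΔP + %ΔQ = (+4.8%) + (-11.5200%) = -6.7200%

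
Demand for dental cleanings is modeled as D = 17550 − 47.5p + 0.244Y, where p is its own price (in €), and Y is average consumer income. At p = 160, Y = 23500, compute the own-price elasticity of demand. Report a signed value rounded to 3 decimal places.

-0.485

At the given values, D = 17550 − 47.5(160) + 0.244(23500) = 15684.
∂D/∂p = −47.5.
E = (-47.5) × (160/15684) = -0.48457…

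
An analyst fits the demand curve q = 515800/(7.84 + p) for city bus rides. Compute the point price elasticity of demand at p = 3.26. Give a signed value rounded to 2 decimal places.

-0.29

dq/dp = −515800/(7.84 + p)² = -4186.35. At p = 3.26, q = 46468.5.
Ed = (dq/dp)·(p/q) = (-4186.35) × (3.26/46468.5) = -0.2936…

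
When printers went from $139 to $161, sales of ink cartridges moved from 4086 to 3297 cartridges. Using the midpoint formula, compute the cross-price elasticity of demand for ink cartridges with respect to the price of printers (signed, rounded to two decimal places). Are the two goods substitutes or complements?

%ΔQ_{ink cartridges} = (3297 − 4086)/avg = -789/3691.5 = -0.213734…
%ΔP_{printers} = (161 − 139)/avg = 22/150 = 0.146666…
E_cross = (-789/3691.5) / (22/150) = -1.4572…
E_cross < 0 ⇒ the goods are complements.

-1.46; complements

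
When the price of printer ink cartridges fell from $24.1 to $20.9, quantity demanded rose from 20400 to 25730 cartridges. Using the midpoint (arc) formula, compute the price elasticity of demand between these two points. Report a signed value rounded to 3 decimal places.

%ΔQ = (25730 − 20400) / [(20400 + 25730)/2] = 5330/23065 = 0.231086…
%ΔP = (20.9 − 24.1) / [(24.1 + 20.9)/2] = -3.2/22.5 = -0.142222…
Arc Ed = %ΔQ / %ΔP = (5330/23065) / (-3.2/22.5) = -1.62482…

-1.625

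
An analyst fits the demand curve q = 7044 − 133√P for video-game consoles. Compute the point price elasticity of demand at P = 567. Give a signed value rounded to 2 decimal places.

dq/dP = −133/(2√P) = -2.79274. At P = 567, q = 3877.04.
Ed = (dq/dP)·(P/q) = (-2.79274) × (567/3877.04) = -0.4084…

-0.41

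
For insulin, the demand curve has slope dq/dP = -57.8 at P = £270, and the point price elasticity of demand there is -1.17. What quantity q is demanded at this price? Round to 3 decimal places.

Ed = (dq/dP)·(P/q) ⇒ q = (dq/dP)·P/Ed = (-57.8)·270/(-1.17) = 13338.46153…

13338.462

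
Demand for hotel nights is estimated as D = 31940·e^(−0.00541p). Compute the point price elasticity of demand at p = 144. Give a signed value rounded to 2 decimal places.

-0.78

dD/dp = −0.00541·D = -79.2865. At p = 144, D = 14655.6.
Ed = (dD/dp)·(p/D) = (-79.2865) × (144/14655.6) = -0.7790…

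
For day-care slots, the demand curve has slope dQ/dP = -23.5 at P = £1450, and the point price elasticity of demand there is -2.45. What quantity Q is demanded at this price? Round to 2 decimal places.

Ed = (dQ/dP)·(P/Q) ⇒ Q = (dQ/dP)·P/Ed = (-23.5)·1450/(-2.45) = 13908.1632…

13908.16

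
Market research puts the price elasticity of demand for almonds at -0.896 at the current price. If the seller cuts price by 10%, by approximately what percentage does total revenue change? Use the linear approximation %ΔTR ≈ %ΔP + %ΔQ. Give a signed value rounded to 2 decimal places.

%ΔQ ≈ Ed × %ΔP = (-0.896) × (-10%) = +8.9600%
%ΔTR ≈ %ΔP + %ΔQ = (-10%) + (+8.9600%) = -1.0400%

-1.04%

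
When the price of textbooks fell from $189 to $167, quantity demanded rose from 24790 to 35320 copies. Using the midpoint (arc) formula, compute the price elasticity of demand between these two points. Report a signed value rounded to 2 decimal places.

-2.83

%ΔQ = (35320 − 24790) / [(24790 + 35320)/2] = 10530/30055 = 0.350357…
%ΔP = (167 − 189) / [(189 + 167)/2] = -22/178 = -0.123595…
Arc Ed = %ΔQ / %ΔP = (10530/30055) / (-22/178) = -2.8347…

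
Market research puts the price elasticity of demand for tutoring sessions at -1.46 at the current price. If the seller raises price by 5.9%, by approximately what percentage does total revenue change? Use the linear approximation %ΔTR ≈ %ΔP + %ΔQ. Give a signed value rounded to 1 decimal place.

%ΔQ ≈ Ed × %ΔP = (-1.46) × (+5.9%) = -8.6140%
%ΔTR ≈ %ΔP + %ΔQ = (+5.9%) + (-8.6140%) = -2.7140%

-2.7%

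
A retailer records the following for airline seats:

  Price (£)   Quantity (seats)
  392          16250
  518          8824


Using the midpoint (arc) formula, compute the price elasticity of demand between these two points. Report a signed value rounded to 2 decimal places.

%ΔQ = (8824 − 16250) / [(16250 + 8824)/2] = -7426/12537 = -0.592326…
%ΔP = (518 − 392) / [(392 + 518)/2] = 126/455 = 0.276923…
Arc Ed = %ΔQ / %ΔP = (-7426/12537) / (126/455) = -2.1389…

-2.14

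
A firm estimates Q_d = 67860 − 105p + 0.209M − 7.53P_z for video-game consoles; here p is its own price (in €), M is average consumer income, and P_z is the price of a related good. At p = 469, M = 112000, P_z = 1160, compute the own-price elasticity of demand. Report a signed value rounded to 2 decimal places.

-1.48

At the given values, Q_d = 67860 − 105(469) + 0.209(112000) − 7.53(1160) = 33288.2.
∂Q_d/∂p = −105.
E = (-105) × (469/33288.2) = -1.4793…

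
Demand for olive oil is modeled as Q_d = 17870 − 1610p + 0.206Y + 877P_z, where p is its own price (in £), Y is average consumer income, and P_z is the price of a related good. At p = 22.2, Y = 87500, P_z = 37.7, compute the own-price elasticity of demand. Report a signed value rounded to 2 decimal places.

-1.08

At the given values, Q_d = 17870 − 1610(22.2) + 0.206(87500) + 877(37.7) = 33215.9.
∂Q_d/∂p = −1610.
E = (-1610) × (22.2/33215.9) = -1.0760…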